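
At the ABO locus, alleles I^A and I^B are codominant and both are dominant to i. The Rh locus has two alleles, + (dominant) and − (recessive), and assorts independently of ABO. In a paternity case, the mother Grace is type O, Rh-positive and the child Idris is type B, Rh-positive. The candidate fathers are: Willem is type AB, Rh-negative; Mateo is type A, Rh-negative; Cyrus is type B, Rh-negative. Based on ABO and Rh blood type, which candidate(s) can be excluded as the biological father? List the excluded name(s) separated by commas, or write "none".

Mateo

A candidate is excluded only if no genotype consistent with his phenotype could produce a type B, Rh-positive child with a type O, Rh-positive mother.
Mateo (type A, Rh-): no genotype consistent with that phenotype can produce a type-B Rh+ child with a type-O mother.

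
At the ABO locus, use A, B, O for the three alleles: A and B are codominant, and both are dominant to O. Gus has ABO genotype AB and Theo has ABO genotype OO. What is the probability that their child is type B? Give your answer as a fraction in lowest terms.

1/2

ABO cross AB × OO → offspring phenotypes: 1/2 A, 1/2 B.
So P(type B) = 1/2.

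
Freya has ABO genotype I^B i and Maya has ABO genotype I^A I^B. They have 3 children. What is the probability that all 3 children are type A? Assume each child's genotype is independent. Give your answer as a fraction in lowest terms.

ABO cross I^B i × I^A I^B → 1/4 A, 1/2 B, 1/4 AB.
So P(type A) = 1/4 per child.
All 3 independent: (1/4)^3 = 1/64.

1/64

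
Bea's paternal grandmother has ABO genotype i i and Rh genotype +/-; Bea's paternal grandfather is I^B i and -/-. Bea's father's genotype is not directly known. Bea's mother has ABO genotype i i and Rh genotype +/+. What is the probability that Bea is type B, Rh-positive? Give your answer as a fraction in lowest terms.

1/4

Bea's father's ABO genotype from i i × I^B i: 1/2 I^B i, 1/2 i i.
Crossing each possibility with the mother i i and summing P(type B): 1/2·1/2 + 1/2·0 = 1/4.
Similarly for Rh via the father's Rh distribution: P(Rh+) = 1.
Independent loci: 1/4 × 1 = 1/4.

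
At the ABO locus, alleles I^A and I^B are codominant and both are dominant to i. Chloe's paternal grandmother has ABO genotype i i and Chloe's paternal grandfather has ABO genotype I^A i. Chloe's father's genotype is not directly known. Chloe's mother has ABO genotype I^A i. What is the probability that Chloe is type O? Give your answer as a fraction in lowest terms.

Chloe's father's ABO genotype from i i × I^A i: 1/2 I^A i, 1/2 i i.
Crossing each possibility with the mother I^A i and summing P(type O): 1/2·1/4 + 1/2·1/2 = 3/8.

3/8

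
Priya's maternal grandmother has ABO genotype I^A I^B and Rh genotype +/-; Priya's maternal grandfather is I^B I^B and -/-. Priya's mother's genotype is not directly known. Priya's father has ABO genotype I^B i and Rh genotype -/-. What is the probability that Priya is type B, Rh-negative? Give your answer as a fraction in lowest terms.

Priya's mother's ABO genotype from I^A I^B × I^B I^B: 1/2 I^A I^B, 1/2 I^B I^B.
Crossing each possibility with the father I^B i and summing P(type B): 1/2·1/2 + 1/2·1 = 3/4.
Similarly for Rh via the mother's Rh distribution: P(Rh-) = 3/4.
Independent loci: 3/4 × 3/4 = 9/16.

9/16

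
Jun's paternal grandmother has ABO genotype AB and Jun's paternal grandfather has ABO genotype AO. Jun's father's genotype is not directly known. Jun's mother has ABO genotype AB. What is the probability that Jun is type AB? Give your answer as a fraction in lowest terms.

Jun's father's ABO genotype from AB × AO: 1/4 AA, 1/4 AB, 1/4 AO, 1/4 BO.
Crossing each possibility with the mother AB and summing P(type AB): 1/4·1/2 + 1/4·1/2 + 1/4·1/4 + 1/4·1/4 = 3/8.

3/8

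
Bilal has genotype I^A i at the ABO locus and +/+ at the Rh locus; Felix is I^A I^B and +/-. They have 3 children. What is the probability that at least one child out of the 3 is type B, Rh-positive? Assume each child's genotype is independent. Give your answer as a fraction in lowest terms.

37/64

ABO cross I^A i × I^A I^B → 1/2 A, 1/4 B, 1/4 AB.
Rh cross +/+ × +/- → 1 Rh+; so P(type B, Rh-positive) = 1/4 × 1 = 1/4 per child.
P(none) = (3/4)^3 = 27/64; P(at least one) = 1 − 27/64 = 37/64.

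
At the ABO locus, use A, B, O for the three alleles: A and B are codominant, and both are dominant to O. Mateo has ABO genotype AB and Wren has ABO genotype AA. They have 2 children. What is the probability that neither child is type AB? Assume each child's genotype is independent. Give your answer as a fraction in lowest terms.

ABO cross AB × AA → 1/2 A, 1/2 AB.
So P(type AB) = 1/2 per child.
P(not type AB) = 1/2 for one child; (1/2)^2 = 1/4.

1/4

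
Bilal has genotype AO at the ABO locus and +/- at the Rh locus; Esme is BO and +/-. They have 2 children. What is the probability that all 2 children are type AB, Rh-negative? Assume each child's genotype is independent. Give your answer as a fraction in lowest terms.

ABO cross AO × BO → 1/4 O, 1/4 A, 1/4 B, 1/4 AB.
Rh cross +/- × +/- → 3/4 Rh+, 1/4 Rh-; so P(type AB, Rh-negative) = 1/4 × 1/4 = 1/16 per child.
All 2 independent: (1/16)^2 = 1/256.

1/256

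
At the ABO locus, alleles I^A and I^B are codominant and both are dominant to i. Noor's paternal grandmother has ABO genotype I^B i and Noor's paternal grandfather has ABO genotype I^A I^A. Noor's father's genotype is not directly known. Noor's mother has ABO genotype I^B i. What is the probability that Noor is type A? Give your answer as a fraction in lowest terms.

Noor's father's ABO genotype from I^B i × I^A I^A: 1/2 I^A I^B, 1/2 I^A i.
Crossing each possibility with the mother I^B i and summing P(type A): 1/2·1/4 + 1/2·1/4 = 1/4.

1/4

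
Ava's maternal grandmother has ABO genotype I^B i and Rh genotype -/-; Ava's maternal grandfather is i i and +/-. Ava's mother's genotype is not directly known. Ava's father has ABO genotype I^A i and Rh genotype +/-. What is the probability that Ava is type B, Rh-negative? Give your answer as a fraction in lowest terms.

3/64

Ava's mother's ABO genotype from I^B i × i i: 1/2 I^B i, 1/2 i i.
Crossing each possibility with the father I^A i and summing P(type B): 1/2·1/4 + 1/2·0 = 1/8.
Similarly for Rh via the mother's Rh distribution: P(Rh-) = 3/8.
Independent loci: 1/8 × 3/8 = 3/64.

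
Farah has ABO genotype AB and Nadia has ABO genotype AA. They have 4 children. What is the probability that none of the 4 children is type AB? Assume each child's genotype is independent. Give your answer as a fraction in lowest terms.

1/16

ABO cross AB × AA → 1/2 A, 1/2 AB.
So P(type AB) = 1/2 per child.
P(not type AB) = 1/2 for one child; (1/2)^4 = 1/16.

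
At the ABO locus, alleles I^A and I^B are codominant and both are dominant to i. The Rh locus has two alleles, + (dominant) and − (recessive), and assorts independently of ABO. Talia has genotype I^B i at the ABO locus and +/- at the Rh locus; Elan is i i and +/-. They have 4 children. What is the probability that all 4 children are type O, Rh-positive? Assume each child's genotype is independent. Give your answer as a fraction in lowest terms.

81/4096

ABO cross I^B i × i i → 1/2 O, 1/2 B.
Rh cross +/- × +/- → 3/4 Rh+, 1/4 Rh-; so P(type O, Rh-positive) = 1/2 × 3/4 = 3/8 per child.
All 4 independent: (3/8)^4 = 81/4096.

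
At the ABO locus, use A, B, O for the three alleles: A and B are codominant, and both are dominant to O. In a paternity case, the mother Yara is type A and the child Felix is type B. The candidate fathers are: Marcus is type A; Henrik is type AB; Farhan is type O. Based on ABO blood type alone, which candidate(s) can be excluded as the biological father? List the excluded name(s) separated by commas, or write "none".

Marcus, Farhan

A candidate is excluded only if no genotype consistent with his phenotype could produce a type B child with a type A mother.
Marcus (type A): no genotype consistent with that phenotype can produce a type-B child with a type-A mother.
Farhan (type O): no genotype consistent with that phenotype can produce a type-B child with a type-A mother.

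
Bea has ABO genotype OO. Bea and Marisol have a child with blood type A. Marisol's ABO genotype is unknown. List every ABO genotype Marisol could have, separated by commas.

AA, AB, AO

For each candidate genotype of Marisol, check whether crossing it with OO can produce every observed child phenotype.
  AA → possible child types {A} ✓
  AB → possible child types {A, B} ✓
  AO → possible child types {O, A} ✓
  BB → possible child types {B} ✗
  BO → possible child types {O, B} ✗
  OO → possible child types {O} ✗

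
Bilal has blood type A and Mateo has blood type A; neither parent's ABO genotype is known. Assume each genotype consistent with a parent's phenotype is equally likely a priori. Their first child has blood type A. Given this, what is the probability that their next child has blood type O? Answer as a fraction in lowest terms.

1/20

Possible genotypes: Bilal ∈ {I^A I^A, I^A i}; Mateo ∈ {I^A I^A, I^A i}.
Weight each parental genotype pair by prior × P(type-A child):
  I^A I^A × I^A I^A: posterior weight 4/15; P(next child type O) = 0.
  I^A I^A × I^A i: posterior weight 4/15; P(next child type O) = 0.
  I^A i × I^A I^A: posterior weight 4/15; P(next child type O) = 0.
  I^A i × I^A i: posterior weight 1/5; P(next child type O) = 1/4.
Weighted sum = 1/20.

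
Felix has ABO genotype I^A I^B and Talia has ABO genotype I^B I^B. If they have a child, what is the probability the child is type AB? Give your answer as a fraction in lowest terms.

ABO cross I^A I^B × I^B I^B → offspring phenotypes: 1/2 B, 1/2 AB.
So P(type AB) = 1/2.

1/2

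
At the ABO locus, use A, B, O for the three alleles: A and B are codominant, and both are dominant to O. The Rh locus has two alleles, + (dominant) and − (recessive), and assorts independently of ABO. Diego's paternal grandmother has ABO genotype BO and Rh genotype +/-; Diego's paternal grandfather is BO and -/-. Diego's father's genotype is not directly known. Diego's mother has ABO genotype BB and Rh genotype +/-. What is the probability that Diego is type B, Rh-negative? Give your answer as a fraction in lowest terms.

Diego's father's ABO genotype from BO × BO: 1/4 BB, 1/2 BO, 1/4 OO.
Crossing each possibility with the mother BB and summing P(type B): 1/4·1 + 1/2·1 + 1/4·1 = 1.
Similarly for Rh via the father's Rh distribution: P(Rh-) = 3/8.
Independent loci: 1 × 3/8 = 3/8.

3/8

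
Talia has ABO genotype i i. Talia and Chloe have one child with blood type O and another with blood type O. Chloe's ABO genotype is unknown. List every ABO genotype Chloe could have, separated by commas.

For each candidate genotype of Chloe, check whether crossing it with i i can produce every observed child phenotype.
  I^A I^A → possible child types {A} ✗
  I^A I^B → possible child types {A, B} ✗
  I^A i → possible child types {O, A} ✓
  I^B I^B → possible child types {B} ✗
  I^B i → possible child types {O, B} ✓
  i i → possible child types {O} ✓

I^A i, I^B i, i i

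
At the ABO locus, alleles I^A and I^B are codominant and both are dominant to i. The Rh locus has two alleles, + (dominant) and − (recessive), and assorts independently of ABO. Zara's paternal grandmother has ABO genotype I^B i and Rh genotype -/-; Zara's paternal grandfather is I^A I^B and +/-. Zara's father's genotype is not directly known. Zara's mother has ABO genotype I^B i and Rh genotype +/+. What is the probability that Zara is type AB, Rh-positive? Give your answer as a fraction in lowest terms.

1/8

Zara's father's ABO genotype from I^B i × I^A I^B: 1/4 I^A I^B, 1/4 I^A i, 1/4 I^B I^B, 1/4 I^B i.
Crossing each possibility with the mother I^B i and summing P(type AB): 1/4·1/4 + 1/4·1/4 + 1/4·0 + 1/4·0 = 1/8.
Similarly for Rh via the father's Rh distribution: P(Rh+) = 1.
Independent loci: 1/8 × 1 = 1/8.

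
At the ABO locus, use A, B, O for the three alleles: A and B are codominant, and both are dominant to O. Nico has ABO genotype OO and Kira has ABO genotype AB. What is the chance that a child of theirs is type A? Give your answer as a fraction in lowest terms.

1/2

ABO cross OO × AB → offspring phenotypes: 1/2 A, 1/2 B.
So P(type A) = 1/2.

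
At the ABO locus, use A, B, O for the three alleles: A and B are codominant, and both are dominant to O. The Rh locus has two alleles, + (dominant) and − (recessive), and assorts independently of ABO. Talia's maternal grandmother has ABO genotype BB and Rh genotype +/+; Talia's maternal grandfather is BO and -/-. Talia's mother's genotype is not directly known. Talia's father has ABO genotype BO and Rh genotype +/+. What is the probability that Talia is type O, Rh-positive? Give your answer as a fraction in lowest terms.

1/8

Talia's mother's ABO genotype from BB × BO: 1/2 BB, 1/2 BO.
Crossing each possibility with the father BO and summing P(type O): 1/2·0 + 1/2·1/4 = 1/8.
Similarly for Rh via the mother's Rh distribution: P(Rh+) = 1.
Independent loci: 1/8 × 1 = 1/8.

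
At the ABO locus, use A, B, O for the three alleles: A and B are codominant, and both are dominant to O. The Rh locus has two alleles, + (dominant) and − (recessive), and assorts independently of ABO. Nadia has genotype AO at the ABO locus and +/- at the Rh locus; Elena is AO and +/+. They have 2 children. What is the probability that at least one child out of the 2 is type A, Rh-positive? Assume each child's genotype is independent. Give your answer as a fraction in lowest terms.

ABO cross AO × AO → 1/4 O, 3/4 A.
Rh cross +/- × +/+ → 1 Rh+; so P(type A, Rh-positive) = 3/4 × 1 = 3/4 per child.
P(none) = (1/4)^2 = 1/16; P(at least one) = 1 − 1/16 = 15/16.

15/16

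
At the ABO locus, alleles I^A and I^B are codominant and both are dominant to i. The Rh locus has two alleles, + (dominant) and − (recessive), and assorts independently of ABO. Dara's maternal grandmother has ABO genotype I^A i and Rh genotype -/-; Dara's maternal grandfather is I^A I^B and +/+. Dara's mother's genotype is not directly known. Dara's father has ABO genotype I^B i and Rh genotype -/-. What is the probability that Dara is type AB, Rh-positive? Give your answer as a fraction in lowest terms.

1/8

Dara's mother's ABO genotype from I^A i × I^A I^B: 1/4 I^A I^A, 1/4 I^A I^B, 1/4 I^A i, 1/4 I^B i.
Crossing each possibility with the father I^B i and summing P(type AB): 1/4·1/2 + 1/4·1/4 + 1/4·1/4 + 1/4·0 = 1/4.
Similarly for Rh via the mother's Rh distribution: P(Rh+) = 1/2.
Independent loci: 1/4 × 1/2 = 1/8.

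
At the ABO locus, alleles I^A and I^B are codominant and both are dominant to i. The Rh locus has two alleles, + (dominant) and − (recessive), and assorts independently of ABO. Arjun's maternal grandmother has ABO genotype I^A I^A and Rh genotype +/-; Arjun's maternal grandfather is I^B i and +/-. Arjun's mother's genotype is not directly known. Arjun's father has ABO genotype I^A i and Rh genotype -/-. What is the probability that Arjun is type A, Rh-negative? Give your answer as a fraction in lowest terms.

5/16

Arjun's mother's ABO genotype from I^A I^A × I^B i: 1/2 I^A I^B, 1/2 I^A i.
Crossing each possibility with the father I^A i and summing P(type A): 1/2·1/2 + 1/2·3/4 = 5/8.
Similarly for Rh via the mother's Rh distribution: P(Rh-) = 1/2.
Independent loci: 5/8 × 1/2 = 5/16.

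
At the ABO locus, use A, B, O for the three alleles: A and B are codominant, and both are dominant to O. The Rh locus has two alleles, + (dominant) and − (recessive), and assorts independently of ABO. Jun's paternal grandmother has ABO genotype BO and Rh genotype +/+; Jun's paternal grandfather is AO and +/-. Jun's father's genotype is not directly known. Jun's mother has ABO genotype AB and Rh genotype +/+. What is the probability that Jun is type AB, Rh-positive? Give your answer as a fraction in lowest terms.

Jun's father's ABO genotype from BO × AO: 1/4 AB, 1/4 AO, 1/4 BO, 1/4 OO.
Crossing each possibility with the mother AB and summing P(type AB): 1/4·1/2 + 1/4·1/4 + 1/4·1/4 + 1/4·0 = 1/4.
Similarly for Rh via the father's Rh distribution: P(Rh+) = 1.
Independent loci: 1/4 × 1 = 1/4.

1/4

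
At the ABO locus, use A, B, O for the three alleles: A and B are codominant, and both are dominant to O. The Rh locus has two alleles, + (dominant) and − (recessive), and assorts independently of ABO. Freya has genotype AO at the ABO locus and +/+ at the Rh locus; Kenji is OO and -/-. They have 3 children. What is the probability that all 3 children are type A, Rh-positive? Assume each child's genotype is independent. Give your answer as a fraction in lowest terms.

1/8

ABO cross AO × OO → 1/2 O, 1/2 A.
Rh cross +/+ × -/- → 1 Rh+; so P(type A, Rh-positive) = 1/2 × 1 = 1/2 per child.
All 3 independent: (1/2)^3 = 1/8.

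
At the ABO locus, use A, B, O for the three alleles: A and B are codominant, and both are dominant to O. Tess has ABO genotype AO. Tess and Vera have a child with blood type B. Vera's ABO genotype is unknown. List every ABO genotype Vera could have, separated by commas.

AB, BB, BO

For each candidate genotype of Vera, check whether crossing it with AO can produce every observed child phenotype.
  AA → possible child types {A} ✗
  AB → possible child types {A, B, AB} ✓
  AO → possible child types {O, A} ✗
  BB → possible child types {B, AB} ✓
  BO → possible child types {O, A, B, AB} ✓
  OO → possible child types {O, A} ✗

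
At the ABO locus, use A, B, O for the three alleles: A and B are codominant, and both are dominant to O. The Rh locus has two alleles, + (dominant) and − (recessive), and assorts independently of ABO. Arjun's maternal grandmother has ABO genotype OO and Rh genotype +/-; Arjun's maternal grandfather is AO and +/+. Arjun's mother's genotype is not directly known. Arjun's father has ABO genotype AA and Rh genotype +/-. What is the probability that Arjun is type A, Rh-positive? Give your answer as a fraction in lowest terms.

7/8

Arjun's mother's ABO genotype from OO × AO: 1/2 AO, 1/2 OO.
Crossing each possibility with the father AA and summing P(type A): 1/2·1 + 1/2·1 = 1.
Similarly for Rh via the mother's Rh distribution: P(Rh+) = 7/8.
Independent loci: 1 × 7/8 = 7/8.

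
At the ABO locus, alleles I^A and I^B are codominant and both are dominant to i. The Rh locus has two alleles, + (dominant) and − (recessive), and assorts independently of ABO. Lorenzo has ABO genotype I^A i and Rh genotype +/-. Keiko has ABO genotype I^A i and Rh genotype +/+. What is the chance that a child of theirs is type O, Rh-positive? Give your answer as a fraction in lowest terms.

ABO cross I^A i × I^A i → offspring phenotypes: 1/4 O, 3/4 A.
Rh cross +/- × +/+ → 1 Rh+.
Independent loci: P(type O, Rh-positive) = 1/4 × 1 = 1/4.

1/4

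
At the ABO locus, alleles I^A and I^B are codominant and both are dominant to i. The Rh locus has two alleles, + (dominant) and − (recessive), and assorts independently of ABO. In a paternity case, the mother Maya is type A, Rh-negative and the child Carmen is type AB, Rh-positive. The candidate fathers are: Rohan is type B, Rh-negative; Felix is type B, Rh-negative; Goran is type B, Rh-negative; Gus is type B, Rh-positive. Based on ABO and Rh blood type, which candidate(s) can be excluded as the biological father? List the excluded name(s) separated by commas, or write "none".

Rohan, Felix, Goran

A candidate is excluded only if no genotype consistent with his phenotype could produce a type AB, Rh-positive child with a type A, Rh-negative mother.
Rohan (type B, Rh-): no genotype consistent with that phenotype can produce a type-AB Rh+ child with a type-A mother.
Felix (type B, Rh-): no genotype consistent with that phenotype can produce a type-AB Rh+ child with a type-A mother.
Goran (type B, Rh-): no genotype consistent with that phenotype can produce a type-AB Rh+ child with a type-A mother.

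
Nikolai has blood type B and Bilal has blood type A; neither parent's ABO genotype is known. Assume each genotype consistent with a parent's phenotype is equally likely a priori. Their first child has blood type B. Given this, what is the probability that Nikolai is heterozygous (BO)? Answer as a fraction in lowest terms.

1/3

Possible genotypes: Nikolai ∈ {BB, BO}; Bilal ∈ {AA, AO}.
Weight each parental genotype pair by prior × P(type-B child):
  BB × AO: posterior weight 2/3.
  BO × AO: posterior weight 1/3.
Sum the posterior weight over pairs where Nikolai is BO: 1/3.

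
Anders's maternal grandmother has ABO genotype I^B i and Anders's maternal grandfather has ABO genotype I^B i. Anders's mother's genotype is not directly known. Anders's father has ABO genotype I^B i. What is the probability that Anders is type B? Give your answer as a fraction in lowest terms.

3/4

Anders's mother's ABO genotype from I^B i × I^B i: 1/4 I^B I^B, 1/2 I^B i, 1/4 i i.
Crossing each possibility with the father I^B i and summing P(type B): 1/4·1 + 1/2·3/4 + 1/4·1/2 = 3/4.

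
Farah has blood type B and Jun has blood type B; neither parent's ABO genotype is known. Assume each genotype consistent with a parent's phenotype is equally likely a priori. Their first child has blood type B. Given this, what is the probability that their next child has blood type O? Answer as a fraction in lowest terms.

1/20

Possible genotypes: Farah ∈ {I^B I^B, I^B i}; Jun ∈ {I^B I^B, I^B i}.
Weight each parental genotype pair by prior × P(type-B child):
  I^B I^B × I^B I^B: posterior weight 4/15; P(next child type O) = 0.
  I^B I^B × I^B i: posterior weight 4/15; P(next child type O) = 0.
  I^B i × I^B I^B: posterior weight 4/15; P(next child type O) = 0.
  I^B i × I^B i: posterior weight 1/5; P(next child type O) = 1/4.
Weighted sum = 1/20.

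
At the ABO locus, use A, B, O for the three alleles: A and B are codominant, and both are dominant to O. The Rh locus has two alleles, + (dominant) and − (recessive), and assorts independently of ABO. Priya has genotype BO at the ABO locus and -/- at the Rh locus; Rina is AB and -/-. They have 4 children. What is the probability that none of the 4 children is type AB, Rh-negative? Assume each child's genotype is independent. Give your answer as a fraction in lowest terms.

81/256

ABO cross BO × AB → 1/4 A, 1/2 B, 1/4 AB.
Rh cross -/- × -/- → 1 Rh-; so P(type AB, Rh-negative) = 1/4 × 1 = 1/4 per child.
P(not type AB, Rh-negative) = 3/4 for one child; (3/4)^4 = 81/256.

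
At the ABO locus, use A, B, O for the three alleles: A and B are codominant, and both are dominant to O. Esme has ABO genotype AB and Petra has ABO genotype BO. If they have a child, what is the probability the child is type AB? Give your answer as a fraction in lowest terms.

ABO cross AB × BO → offspring phenotypes: 1/4 A, 1/2 B, 1/4 AB.
So P(type AB) = 1/4.

1/4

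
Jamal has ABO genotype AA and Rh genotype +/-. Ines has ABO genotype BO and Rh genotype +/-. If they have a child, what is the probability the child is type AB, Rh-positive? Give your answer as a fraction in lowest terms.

3/8

ABO cross AA × BO → offspring phenotypes: 1/2 A, 1/2 AB.
Rh cross +/- × +/- → 3/4 Rh+, 1/4 Rh-.
Independent loci: P(type AB, Rh-positive) = 1/2 × 3/4 = 3/8.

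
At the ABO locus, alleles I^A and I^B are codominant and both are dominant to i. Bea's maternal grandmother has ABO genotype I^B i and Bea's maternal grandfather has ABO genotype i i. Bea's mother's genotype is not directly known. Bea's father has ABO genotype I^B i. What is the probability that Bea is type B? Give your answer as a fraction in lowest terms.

Bea's mother's ABO genotype from I^B i × i i: 1/2 I^B i, 1/2 i i.
Crossing each possibility with the father I^B i and summing P(type B): 1/2·3/4 + 1/2·1/2 = 5/8.

5/8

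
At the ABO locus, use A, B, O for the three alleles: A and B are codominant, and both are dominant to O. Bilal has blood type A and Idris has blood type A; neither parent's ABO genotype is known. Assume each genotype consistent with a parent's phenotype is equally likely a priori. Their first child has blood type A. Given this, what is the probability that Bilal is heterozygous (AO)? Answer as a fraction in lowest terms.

7/15

Possible genotypes: Bilal ∈ {AA, AO}; Idris ∈ {AA, AO}.
Weight each parental genotype pair by prior × P(type-A child):
  AA × AA: posterior weight 4/15.
  AA × AO: posterior weight 4/15.
  AO × AA: posterior weight 4/15.
  AO × AO: posterior weight 1/5.
Sum the posterior weight over pairs where Bilal is AO: 7/15.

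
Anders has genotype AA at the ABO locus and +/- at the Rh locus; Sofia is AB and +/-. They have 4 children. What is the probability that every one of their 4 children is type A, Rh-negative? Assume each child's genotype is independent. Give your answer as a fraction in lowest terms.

1/4096

ABO cross AA × AB → 1/2 A, 1/2 AB.
Rh cross +/- × +/- → 3/4 Rh+, 1/4 Rh-; so P(type A, Rh-negative) = 1/2 × 1/4 = 1/8 per child.
All 4 independent: (1/8)^4 = 1/4096.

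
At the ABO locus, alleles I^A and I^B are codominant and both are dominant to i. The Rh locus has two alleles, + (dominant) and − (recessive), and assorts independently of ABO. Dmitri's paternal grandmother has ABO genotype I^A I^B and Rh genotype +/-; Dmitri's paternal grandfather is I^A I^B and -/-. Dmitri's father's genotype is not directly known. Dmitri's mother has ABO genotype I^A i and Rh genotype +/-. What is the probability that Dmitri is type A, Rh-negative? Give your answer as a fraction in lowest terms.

Dmitri's father's ABO genotype from I^A I^B × I^A I^B: 1/4 I^A I^A, 1/2 I^A I^B, 1/4 I^B I^B.
Crossing each possibility with the mother I^A i and summing P(type A): 1/4·1 + 1/2·1/2 + 1/4·0 = 1/2.
Similarly for Rh via the father's Rh distribution: P(Rh-) = 3/8.
Independent loci: 1/2 × 3/8 = 3/16.

3/16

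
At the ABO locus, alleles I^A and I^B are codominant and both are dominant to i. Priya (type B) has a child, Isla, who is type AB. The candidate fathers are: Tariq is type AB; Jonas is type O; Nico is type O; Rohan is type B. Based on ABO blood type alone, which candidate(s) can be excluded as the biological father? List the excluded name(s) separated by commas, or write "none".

Jonas, Nico, Rohan

A candidate is excluded only if no genotype consistent with his phenotype could produce a type AB child with a type B mother.
Jonas (type O): no genotype consistent with that phenotype can produce a type-AB child with a type-B mother.
Nico (type O): no genotype consistent with that phenotype can produce a type-AB child with a type-B mother.
Rohan (type B): no genotype consistent with that phenotype can produce a type-AB child with a type-B mother.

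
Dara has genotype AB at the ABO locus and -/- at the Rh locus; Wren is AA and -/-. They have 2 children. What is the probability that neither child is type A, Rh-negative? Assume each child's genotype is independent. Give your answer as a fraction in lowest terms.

1/4

ABO cross AB × AA → 1/2 A, 1/2 AB.
Rh cross -/- × -/- → 1 Rh-; so P(type A, Rh-negative) = 1/2 × 1 = 1/2 per child.
P(not type A, Rh-negative) = 1/2 for one child; (1/2)^2 = 1/4.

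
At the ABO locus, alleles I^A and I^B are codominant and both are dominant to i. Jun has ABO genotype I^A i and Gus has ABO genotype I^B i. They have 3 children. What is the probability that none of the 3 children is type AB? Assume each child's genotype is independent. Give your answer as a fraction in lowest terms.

27/64

ABO cross I^A i × I^B i → 1/4 O, 1/4 A, 1/4 B, 1/4 AB.
So P(type AB) = 1/4 per child.
P(not type AB) = 3/4 for one child; (3/4)^3 = 27/64.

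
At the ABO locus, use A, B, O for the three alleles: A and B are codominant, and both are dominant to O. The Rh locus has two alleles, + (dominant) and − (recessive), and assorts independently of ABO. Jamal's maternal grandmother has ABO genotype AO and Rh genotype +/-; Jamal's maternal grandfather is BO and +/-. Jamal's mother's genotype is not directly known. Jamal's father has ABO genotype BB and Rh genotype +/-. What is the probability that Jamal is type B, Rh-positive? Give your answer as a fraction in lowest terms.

Jamal's mother's ABO genotype from AO × BO: 1/4 AB, 1/4 AO, 1/4 BO, 1/4 OO.
Crossing each possibility with the father BB and summing P(type B): 1/4·1/2 + 1/4·1/2 + 1/4·1 + 1/4·1 = 3/4.
Similarly for Rh via the mother's Rh distribution: P(Rh+) = 3/4.
Independent loci: 3/4 × 3/4 = 9/16.

9/16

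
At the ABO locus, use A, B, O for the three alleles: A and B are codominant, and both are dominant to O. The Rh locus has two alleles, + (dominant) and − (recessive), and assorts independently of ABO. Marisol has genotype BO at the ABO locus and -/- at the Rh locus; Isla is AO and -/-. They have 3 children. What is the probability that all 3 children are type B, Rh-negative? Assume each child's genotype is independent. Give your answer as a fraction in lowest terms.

ABO cross BO × AO → 1/4 O, 1/4 A, 1/4 B, 1/4 AB.
Rh cross -/- × -/- → 1 Rh-; so P(type B, Rh-negative) = 1/4 × 1 = 1/4 per child.
All 3 independent: (1/4)^3 = 1/64.

1/64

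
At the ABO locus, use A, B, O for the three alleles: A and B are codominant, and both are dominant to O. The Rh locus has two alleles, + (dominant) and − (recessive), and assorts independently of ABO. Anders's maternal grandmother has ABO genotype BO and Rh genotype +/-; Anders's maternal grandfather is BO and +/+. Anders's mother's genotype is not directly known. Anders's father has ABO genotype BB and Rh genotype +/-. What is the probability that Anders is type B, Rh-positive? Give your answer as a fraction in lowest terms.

7/8

Anders's mother's ABO genotype from BO × BO: 1/4 BB, 1/2 BO, 1/4 OO.
Crossing each possibility with the father BB and summing P(type B): 1/4·1 + 1/2·1 + 1/4·1 = 1.
Similarly for Rh via the mother's Rh distribution: P(Rh+) = 7/8.
Independent loci: 1 × 7/8 = 7/8.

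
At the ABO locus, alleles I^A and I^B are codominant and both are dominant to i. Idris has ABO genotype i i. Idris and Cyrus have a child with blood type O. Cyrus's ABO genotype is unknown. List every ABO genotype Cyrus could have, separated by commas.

I^A i, I^B i, i i

For each candidate genotype of Cyrus, check whether crossing it with i i can produce every observed child phenotype.
  I^A I^A → possible child types {A} ✗
  I^A I^B → possible child types {A, B} ✗
  I^A i → possible child types {O, A} ✓
  I^B I^B → possible child types {B} ✗
  I^B i → possible child types {O, B} ✓
  i i → possible child types {O} ✓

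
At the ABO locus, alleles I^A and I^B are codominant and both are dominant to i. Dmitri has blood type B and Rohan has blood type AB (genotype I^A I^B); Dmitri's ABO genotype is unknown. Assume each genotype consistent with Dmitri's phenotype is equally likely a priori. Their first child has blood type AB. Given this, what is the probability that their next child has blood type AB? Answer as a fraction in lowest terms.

Possible genotypes: Dmitri ∈ {I^B I^B, I^B i}; Rohan ∈ {I^A I^B}.
Weight each parental genotype pair by prior × P(type-AB child):
  I^B I^B × I^A I^B: posterior weight 2/3; P(next child type AB) = 1/2.
  I^B i × I^A I^B: posterior weight 1/3; P(next child type AB) = 1/4.
Weighted sum = 5/12.

5/12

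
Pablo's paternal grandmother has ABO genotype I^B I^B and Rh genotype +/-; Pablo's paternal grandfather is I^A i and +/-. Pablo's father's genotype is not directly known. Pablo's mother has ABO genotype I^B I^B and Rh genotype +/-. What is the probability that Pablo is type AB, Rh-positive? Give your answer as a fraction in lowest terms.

3/16

Pablo's father's ABO genotype from I^B I^B × I^A i: 1/2 I^A I^B, 1/2 I^B i.
Crossing each possibility with the mother I^B I^B and summing P(type AB): 1/2·1/2 + 1/2·0 = 1/4.
Similarly for Rh via the father's Rh distribution: P(Rh+) = 3/4.
Independent loci: 1/4 × 3/4 = 3/16.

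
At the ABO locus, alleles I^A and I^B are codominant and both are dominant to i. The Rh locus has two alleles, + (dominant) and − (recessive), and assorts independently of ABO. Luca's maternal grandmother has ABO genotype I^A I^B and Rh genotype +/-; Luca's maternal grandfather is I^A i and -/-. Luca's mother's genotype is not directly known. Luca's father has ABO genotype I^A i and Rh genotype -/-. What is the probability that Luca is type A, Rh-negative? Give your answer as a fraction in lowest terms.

15/32

Luca's mother's ABO genotype from I^A I^B × I^A i: 1/4 I^A I^A, 1/4 I^A I^B, 1/4 I^A i, 1/4 I^B i.
Crossing each possibility with the father I^A i and summing P(type A): 1/4·1 + 1/4·1/2 + 1/4·3/4 + 1/4·1/4 = 5/8.
Similarly for Rh via the mother's Rh distribution: P(Rh-) = 3/4.
Independent loci: 5/8 × 3/4 = 15/32.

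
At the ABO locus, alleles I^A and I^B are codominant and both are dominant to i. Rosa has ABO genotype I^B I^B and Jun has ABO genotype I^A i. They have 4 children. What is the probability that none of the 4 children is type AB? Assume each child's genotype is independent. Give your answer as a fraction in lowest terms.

1/16

ABO cross I^B I^B × I^A i → 1/2 B, 1/2 AB.
So P(type AB) = 1/2 per child.
P(not type AB) = 1/2 for one child; (1/2)^4 = 1/16.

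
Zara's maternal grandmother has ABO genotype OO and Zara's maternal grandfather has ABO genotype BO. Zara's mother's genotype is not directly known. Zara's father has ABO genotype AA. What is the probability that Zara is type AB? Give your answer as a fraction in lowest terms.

Zara's mother's ABO genotype from OO × BO: 1/2 BO, 1/2 OO.
Crossing each possibility with the father AA and summing P(type AB): 1/2·1/2 + 1/2·0 = 1/4.

1/4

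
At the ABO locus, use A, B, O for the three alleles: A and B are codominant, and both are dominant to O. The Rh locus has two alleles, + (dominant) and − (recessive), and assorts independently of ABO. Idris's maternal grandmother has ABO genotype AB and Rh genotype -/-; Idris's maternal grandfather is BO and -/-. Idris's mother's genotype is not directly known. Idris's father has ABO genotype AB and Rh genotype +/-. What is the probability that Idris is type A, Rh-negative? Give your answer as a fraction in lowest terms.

1/8

Idris's mother's ABO genotype from AB × BO: 1/4 AB, 1/4 AO, 1/4 BB, 1/4 BO.
Crossing each possibility with the father AB and summing P(type A): 1/4·1/4 + 1/4·1/2 + 1/4·0 + 1/4·1/4 = 1/4.
Similarly for Rh via the mother's Rh distribution: P(Rh-) = 1/2.
Independent loci: 1/4 × 1/2 = 1/8.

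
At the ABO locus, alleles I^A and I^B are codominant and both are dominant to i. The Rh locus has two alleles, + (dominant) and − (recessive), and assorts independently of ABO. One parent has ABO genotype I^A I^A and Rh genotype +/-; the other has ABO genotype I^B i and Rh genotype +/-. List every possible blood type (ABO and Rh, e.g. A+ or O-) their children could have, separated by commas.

A+, A-, AB+, AB-

Gametes from I^A I^A × I^B i give offspring ABO genotypes I^A I^B, I^A i, i.e. phenotypes A, AB.
Rh cross +/- × +/- → phenotypes Rh+, Rh-.
Combining independently: A+, A-, AB+, AB-.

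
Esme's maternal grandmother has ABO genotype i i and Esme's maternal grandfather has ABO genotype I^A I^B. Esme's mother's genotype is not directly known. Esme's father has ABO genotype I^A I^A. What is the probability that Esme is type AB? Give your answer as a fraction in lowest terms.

1/4

Esme's mother's ABO genotype from i i × I^A I^B: 1/2 I^A i, 1/2 I^B i.
Crossing each possibility with the father I^A I^A and summing P(type AB): 1/2·0 + 1/2·1/2 = 1/4.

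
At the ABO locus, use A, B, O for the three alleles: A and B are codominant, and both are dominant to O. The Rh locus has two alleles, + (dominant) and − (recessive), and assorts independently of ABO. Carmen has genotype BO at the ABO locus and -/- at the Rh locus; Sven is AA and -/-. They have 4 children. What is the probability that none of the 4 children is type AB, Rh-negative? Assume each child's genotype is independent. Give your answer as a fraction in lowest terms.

1/16

ABO cross BO × AA → 1/2 A, 1/2 AB.
Rh cross -/- × -/- → 1 Rh-; so P(type AB, Rh-negative) = 1/2 × 1 = 1/2 per child.
P(not type AB, Rh-negative) = 1/2 for one child; (1/2)^4 = 1/16.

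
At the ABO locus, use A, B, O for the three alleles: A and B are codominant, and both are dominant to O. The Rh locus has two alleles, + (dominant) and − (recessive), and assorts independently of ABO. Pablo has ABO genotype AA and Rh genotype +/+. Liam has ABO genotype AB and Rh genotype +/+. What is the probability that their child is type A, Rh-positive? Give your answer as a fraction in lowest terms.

1/2

ABO cross AA × AB → offspring phenotypes: 1/2 A, 1/2 AB.
Rh cross +/+ × +/+ → 1 Rh+.
Independent loci: P(type A, Rh-positive) = 1/2 × 1 = 1/2.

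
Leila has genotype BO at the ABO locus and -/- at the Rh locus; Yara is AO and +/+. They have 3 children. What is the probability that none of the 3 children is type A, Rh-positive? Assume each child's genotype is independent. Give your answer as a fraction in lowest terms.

27/64

ABO cross BO × AO → 1/4 O, 1/4 A, 1/4 B, 1/4 AB.
Rh cross -/- × +/+ → 1 Rh+; so P(type A, Rh-positive) = 1/4 × 1 = 1/4 per child.
P(not type A, Rh-positive) = 3/4 for one child; (3/4)^3 = 27/64.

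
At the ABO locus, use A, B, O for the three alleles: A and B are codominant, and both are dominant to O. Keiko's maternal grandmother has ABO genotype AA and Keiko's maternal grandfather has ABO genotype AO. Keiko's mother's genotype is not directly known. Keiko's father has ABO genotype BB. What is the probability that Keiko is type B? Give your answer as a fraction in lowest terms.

Keiko's mother's ABO genotype from AA × AO: 1/2 AA, 1/2 AO.
Crossing each possibility with the father BB and summing P(type B): 1/2·0 + 1/2·1/2 = 1/4.

1/4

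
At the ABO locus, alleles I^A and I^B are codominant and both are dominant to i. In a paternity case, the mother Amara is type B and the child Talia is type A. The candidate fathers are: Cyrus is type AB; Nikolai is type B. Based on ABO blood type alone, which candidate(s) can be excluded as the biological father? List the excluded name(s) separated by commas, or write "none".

Nikolai

A candidate is excluded only if no genotype consistent with his phenotype could produce a type A child with a type B mother.
Nikolai (type B): no genotype consistent with that phenotype can produce a type-A child with a type-B mother.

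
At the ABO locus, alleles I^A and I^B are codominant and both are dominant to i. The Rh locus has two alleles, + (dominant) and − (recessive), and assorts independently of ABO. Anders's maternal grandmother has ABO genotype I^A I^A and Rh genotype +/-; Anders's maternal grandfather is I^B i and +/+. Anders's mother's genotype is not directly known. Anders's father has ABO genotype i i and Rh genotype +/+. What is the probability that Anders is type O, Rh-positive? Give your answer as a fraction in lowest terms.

Anders's mother's ABO genotype from I^A I^A × I^B i: 1/2 I^A I^B, 1/2 I^A i.
Crossing each possibility with the father i i and summing P(type O): 1/2·0 + 1/2·1/2 = 1/4.
Similarly for Rh via the mother's Rh distribution: P(Rh+) = 1.
Independent loci: 1/4 × 1 = 1/4.

1/4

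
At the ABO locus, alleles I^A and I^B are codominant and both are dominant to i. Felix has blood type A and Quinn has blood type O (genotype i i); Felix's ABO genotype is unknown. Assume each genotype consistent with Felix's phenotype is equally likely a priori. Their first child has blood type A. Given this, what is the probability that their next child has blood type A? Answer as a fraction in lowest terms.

Possible genotypes: Felix ∈ {I^A I^A, I^A i}; Quinn ∈ {i i}.
Weight each parental genotype pair by prior × P(type-A child):
  I^A I^A × i i: posterior weight 2/3; P(next child type A) = 1.
  I^A i × i i: posterior weight 1/3; P(next child type A) = 1/2.
Weighted sum = 5/6.

5/6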